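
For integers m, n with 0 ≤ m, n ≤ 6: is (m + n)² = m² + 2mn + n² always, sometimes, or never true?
The identity holds for every pair in the range. For instance at (m, n) = (6, 2): both sides equal 64.

Answer: Always true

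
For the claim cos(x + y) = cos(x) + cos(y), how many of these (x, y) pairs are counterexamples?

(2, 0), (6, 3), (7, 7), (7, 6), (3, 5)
Testing each pair:
(2, 0): LHS = cos(2) ≈ -0.4161, RHS = cos(2) + 1 ≈ 0.5839 → counterexample
(6, 3): LHS = cos(9) ≈ -0.9111, RHS = cos(3) + cos(6) ≈ -0.02982 → counterexample
(7, 7): LHS = cos(14) ≈ 0.1367, RHS = 2·cos(7) ≈ 1.508 → counterexample
(7, 6): LHS = cos(13) ≈ 0.9074, RHS = cos(7) + cos(6) ≈ 1.714 → counterexample
(3, 5): LHS = cos(8) ≈ -0.1455, RHS = cos(3) + cos(5) ≈ -0.7063 → counterexample

That makes 5 counterexamples.

Answer: 5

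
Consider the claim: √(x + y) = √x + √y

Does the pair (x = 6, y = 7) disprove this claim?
Substituting x = 6, y = 7:
LHS = √(6 + 7) = √(13) ≈ 3.606
RHS = √6 + √7 = √(6) + √(7) ≈ 5.095

Since LHS ≠ RHS, this pair disproves the claim.

Answer: Yes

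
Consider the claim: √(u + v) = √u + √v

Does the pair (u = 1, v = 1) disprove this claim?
Yes

Substituting u = 1, v = 1:
LHS = √(1 + 1) = √(2) ≈ 1.414
RHS = √1 + √1 = 2

Since LHS ≠ RHS, this pair disproves the claim.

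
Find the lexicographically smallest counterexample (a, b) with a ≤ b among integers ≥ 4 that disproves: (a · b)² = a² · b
Substituting (4, 4) into the claim:
LHS = (4 · 4)² = 256
RHS = 4² · 4 = 64

Since LHS ≠ RHS, this pair disproves the claim, and no lexicographically smaller pair (a ≤ b, integers ≥ 4) does.

For instance (5, 11) is also a counterexample (LHS = 3025, RHS = 275), but it's lexicographically larger.

Answer: (a, b) = (4, 4)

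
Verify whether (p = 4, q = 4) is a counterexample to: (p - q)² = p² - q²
No

Substituting p = 4, q = 4:
LHS = (4 - 4)² = 0
RHS = 4² - 4² = 0

The sides agree, so this pair does not disprove the claim.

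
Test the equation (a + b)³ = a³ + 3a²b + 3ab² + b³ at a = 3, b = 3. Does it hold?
Substituting a = 3, b = 3:

LHS = (3 + 3)³ = 216
RHS = 3³ + 3·3²·3 + 3·3·3² + 3³ = 216

LHS = RHS, so the equation holds at this point.

Answer: Holds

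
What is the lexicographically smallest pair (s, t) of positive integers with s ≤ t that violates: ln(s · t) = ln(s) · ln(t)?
At (1, 1): both sides equal 0, so it holds there.

Substituting (1, 2) into the claim:
LHS = ln(1 · 2) = ln(2) ≈ 0.6931
RHS = ln(1) · ln(2) = 0

Since LHS ≠ RHS, this pair disproves the claim, and no lexicographically smaller pair (s ≤ t, positive integers) does.

For instance (6, 7) is also a counterexample (LHS = ln(42) ≈ 3.738, RHS = ln(6)·ln(7) ≈ 3.487), but it's lexicographically larger.

Answer: (s, t) = (1, 2)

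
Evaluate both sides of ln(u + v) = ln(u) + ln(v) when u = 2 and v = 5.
LHS = ln(2 + 5) = ln(7) ≈ 1.946
RHS = ln(2) + ln(5) ≈ 2.303

LHS ≠ RHS (they differ by about 0.3567), so the equation does not hold here.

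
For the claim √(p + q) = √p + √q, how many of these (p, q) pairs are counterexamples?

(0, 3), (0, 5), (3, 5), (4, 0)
1

Testing each pair:
(0, 3): LHS = √(3) ≈ 1.732, RHS = √(3) ≈ 1.732 → satisfies claim
(0, 5): LHS = √(5) ≈ 2.236, RHS = √(5) ≈ 2.236 → satisfies claim
(3, 5): LHS = 2·√(2) ≈ 2.828, RHS = √(3) + √(5) ≈ 3.968 → counterexample
(4, 0): LHS = 2, RHS = 2 → satisfies claim

That makes 1 counterexample.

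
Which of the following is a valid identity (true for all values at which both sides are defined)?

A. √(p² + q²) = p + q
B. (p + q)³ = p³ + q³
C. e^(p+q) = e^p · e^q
C

A: fails at (3, 7) — LHS = √(58) ≈ 7.616, RHS = 10.
B: fails at (2, 7) — LHS = 729, RHS = 351.
C: holds — e.g. at (2, 4), both sides equal e^6 ≈ 403.4.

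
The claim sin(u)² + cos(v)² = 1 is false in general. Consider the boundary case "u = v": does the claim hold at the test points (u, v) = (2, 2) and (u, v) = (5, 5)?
At (2, 2): LHS = cos(2)² + sin(2)² = 1, RHS = 1 → equal
At (5, 5): LHS = cos(5)² + sin(5)² = 1, RHS = 1 → equal

So the claim does hold at both of these boundary points, even though it is not an identity.

Answer: Yes, holds at both test points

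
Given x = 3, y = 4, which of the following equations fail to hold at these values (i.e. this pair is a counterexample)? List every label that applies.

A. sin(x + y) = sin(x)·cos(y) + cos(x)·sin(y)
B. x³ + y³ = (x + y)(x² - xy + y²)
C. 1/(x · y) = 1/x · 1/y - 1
Evaluating each claim at the given values:
A. LHS = sin(7) ≈ 0.657, RHS = sin(3)·cos(4) + sin(4)·cos(3) ≈ 0.657 → holds here (LHS = RHS)
B. LHS = 91, RHS = 91 → holds here (LHS = RHS)
C. LHS = 1/12, RHS = -11/12 → fails here (LHS ≠ RHS)

Answer: C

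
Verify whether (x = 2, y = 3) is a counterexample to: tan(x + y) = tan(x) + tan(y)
Substituting x = 2, y = 3:
LHS = tan(2 + 3) = tan(5) ≈ -3.381
RHS = tan(2) + tan(3) ≈ -2.328

Since LHS ≠ RHS, this pair disproves the claim.

Answer: Yes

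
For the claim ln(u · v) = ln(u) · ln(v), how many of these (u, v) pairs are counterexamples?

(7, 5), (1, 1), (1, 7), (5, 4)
3

Testing each pair:
(7, 5): LHS = ln(35) ≈ 3.555, RHS = ln(5)·ln(7) ≈ 3.132 → counterexample
(1, 1): LHS = 0, RHS = 0 → satisfies claim
(1, 7): LHS = ln(7) ≈ 1.946, RHS = 0 → counterexample
(5, 4): LHS = ln(20) ≈ 2.996, RHS = ln(4)·ln(5) ≈ 2.231 → counterexample

That makes 3 counterexamples.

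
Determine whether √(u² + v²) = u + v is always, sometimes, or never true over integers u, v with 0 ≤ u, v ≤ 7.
It holds at (u, v) = (4, 0) (both sides equal 4), but fails at (u, v) = (6, 5) (LHS = √(61) ≈ 7.81, RHS = 11).

Answer: Sometimes true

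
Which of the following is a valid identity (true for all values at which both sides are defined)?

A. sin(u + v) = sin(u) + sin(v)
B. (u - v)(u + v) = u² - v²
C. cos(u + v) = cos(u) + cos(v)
B

A: fails at (1, 1) — LHS = sin(2) ≈ 0.9093, RHS = 2·sin(1) ≈ 1.683.
B: holds — e.g. at (2, 4), both sides equal -12.
C: fails at (4, 6) — LHS = cos(10) ≈ -0.8391, RHS = cos(4) + cos(6) ≈ 0.3065.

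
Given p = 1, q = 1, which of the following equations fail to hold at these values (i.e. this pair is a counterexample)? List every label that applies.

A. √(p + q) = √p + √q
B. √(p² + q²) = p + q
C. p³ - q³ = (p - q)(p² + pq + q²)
A, B

Evaluating each claim at the given values:
A. LHS = √(2) ≈ 1.414, RHS = 2 → fails here (LHS ≠ RHS)
B. LHS = √(2) ≈ 1.414, RHS = 2 → fails here (LHS ≠ RHS)
C. LHS = 0, RHS = 0 → holds here (LHS = RHS)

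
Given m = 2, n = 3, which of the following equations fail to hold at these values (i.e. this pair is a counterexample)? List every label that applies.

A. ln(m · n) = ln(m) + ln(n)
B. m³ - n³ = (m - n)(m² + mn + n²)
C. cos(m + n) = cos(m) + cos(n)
Evaluating each claim at the given values:
A. LHS = ln(6) ≈ 1.792, RHS = ln(2) + ln(3) ≈ 1.792 → holds here (LHS = RHS)
B. LHS = -19, RHS = -19 → holds here (LHS = RHS)
C. LHS = cos(5) ≈ 0.2837, RHS = cos(3) + cos(2) ≈ -1.406 → fails here (LHS ≠ RHS)

Answer: C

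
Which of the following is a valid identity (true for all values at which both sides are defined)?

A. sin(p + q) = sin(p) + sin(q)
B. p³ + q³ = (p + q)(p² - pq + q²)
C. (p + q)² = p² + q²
B

A: fails at (2, 5) — LHS = sin(7) ≈ 0.657, RHS = sin(5) + sin(2) ≈ -0.04963.
B: holds — e.g. at (2, 4), both sides equal 72.
C: fails at (1, 5) — LHS = 36, RHS = 26.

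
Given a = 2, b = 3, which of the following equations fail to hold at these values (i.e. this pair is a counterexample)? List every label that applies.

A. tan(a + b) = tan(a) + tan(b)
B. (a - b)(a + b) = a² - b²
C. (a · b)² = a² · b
A, C

Evaluating each claim at the given values:
A. LHS = tan(5) ≈ -3.381, RHS = tan(2) + tan(3) ≈ -2.328 → fails here (LHS ≠ RHS)
B. LHS = -5, RHS = -5 → holds here (LHS = RHS)
C. LHS = 36, RHS = 12 → fails here (LHS ≠ RHS)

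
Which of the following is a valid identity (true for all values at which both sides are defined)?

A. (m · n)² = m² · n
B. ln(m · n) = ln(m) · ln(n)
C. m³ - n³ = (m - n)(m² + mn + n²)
C

A: fails at (1, 5) — LHS = 25, RHS = 5.
B: fails at (6, 7) — LHS = ln(42) ≈ 3.738, RHS = ln(6)·ln(7) ≈ 3.487.
C: holds — e.g. at (1, 2), both sides equal -7.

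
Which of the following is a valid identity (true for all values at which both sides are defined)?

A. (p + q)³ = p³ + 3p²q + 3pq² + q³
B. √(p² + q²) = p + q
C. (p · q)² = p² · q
A

A: holds — e.g. at (1, 4), both sides equal 125.
B: fails at (3, 5) — LHS = √(34) ≈ 5.831, RHS = 8.
C: fails at (4, 4) — LHS = 256, RHS = 64.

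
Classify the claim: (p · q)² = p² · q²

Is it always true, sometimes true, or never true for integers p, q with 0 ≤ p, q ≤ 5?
The identity holds for every pair in the range. For instance at (p, q) = (1, 1): both sides equal 1.

Answer: Always true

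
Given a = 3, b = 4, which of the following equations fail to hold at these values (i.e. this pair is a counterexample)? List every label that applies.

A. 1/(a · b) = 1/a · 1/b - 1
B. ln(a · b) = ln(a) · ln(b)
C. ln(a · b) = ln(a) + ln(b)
Evaluating each claim at the given values:
A. LHS = 1/12, RHS = -11/12 → fails here (LHS ≠ RHS)
B. LHS = ln(12) ≈ 2.485, RHS = ln(3)·ln(4) ≈ 1.523 → fails here (LHS ≠ RHS)
C. LHS = ln(12) ≈ 2.485, RHS = ln(3) + ln(4) ≈ 2.485 → holds here (LHS = RHS)

Answer: A, B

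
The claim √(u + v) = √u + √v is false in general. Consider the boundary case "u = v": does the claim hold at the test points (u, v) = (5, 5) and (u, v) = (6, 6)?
At (5, 5): LHS = √(10) ≈ 3.162 ≠ RHS = 2·√(5) ≈ 4.472
At (6, 6): LHS = 2·√(3) ≈ 3.464 ≠ RHS = 2·√(6) ≈ 4.899

Answer: No, fails at both test points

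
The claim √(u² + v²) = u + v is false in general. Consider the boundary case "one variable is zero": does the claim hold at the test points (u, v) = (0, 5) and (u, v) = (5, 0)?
At (0, 5): LHS = 5, RHS = 5 → equal
At (5, 0): LHS = 5, RHS = 5 → equal

So the claim does hold at both of these boundary points, even though it is not an identity.

Answer: Yes, holds at both test points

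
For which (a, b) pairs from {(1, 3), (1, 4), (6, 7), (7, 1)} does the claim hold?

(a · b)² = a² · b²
Testing each pair:
(1, 3): LHS = 9, RHS = 9 → holds
(1, 4): LHS = 16, RHS = 16 → holds
(6, 7): LHS = 1764, RHS = 1764 → holds
(7, 1): LHS = 49, RHS = 49 → holds

Every pair satisfies the claim.

Answer: All pairs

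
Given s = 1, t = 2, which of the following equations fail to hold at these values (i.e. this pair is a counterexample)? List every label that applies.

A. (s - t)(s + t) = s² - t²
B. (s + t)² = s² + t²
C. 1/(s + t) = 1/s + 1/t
Evaluating each claim at the given values:
A. LHS = -3, RHS = -3 → holds here (LHS = RHS)
B. LHS = 9, RHS = 5 → fails here (LHS ≠ RHS)
C. LHS = 1/3, RHS = 3/2 → fails here (LHS ≠ RHS)

Answer: B, C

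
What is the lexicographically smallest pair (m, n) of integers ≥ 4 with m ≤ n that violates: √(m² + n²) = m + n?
Substituting (4, 4) into the claim:
LHS = √(4² + 4²) = 4·√(2) ≈ 5.657
RHS = 4 + 4 = 8

Since LHS ≠ RHS, this pair disproves the claim, and no lexicographically smaller pair (m ≤ n, integers ≥ 4) does.

For instance (7, 9) is also a counterexample (LHS = √(130) ≈ 11.4, RHS = 16), but it's lexicographically larger.

Answer: (m, n) = (4, 4)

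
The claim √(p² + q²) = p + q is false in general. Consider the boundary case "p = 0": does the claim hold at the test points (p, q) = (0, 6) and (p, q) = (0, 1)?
At (0, 6): LHS = 6, RHS = 6 → equal
At (0, 1): LHS = 1, RHS = 1 → equal

So the claim does hold at both of these boundary points, even though it is not an identity.

Answer: Yes, holds at both test points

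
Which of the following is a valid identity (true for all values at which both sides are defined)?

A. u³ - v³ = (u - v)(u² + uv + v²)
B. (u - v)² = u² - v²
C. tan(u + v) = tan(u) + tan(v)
A: holds — e.g. at (5, 8), both sides equal -387.
B: fails at (2, 7) — LHS = 25, RHS = -45.
C: fails at (4, 4) — LHS = tan(8) ≈ -6.8, RHS = 2·tan(4) ≈ 2.316.

Answer: A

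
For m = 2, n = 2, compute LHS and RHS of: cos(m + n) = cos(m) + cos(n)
LHS = cos(2 + 2) = cos(4) ≈ -0.6536
RHS = cos(2) + cos(2) = 2·cos(2) ≈ -0.8323

LHS ≠ RHS (they differ by about 0.1787), so the equation does not hold here.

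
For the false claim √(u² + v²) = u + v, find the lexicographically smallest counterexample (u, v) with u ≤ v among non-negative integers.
At (0, 0): both sides equal 0, so it holds there.
At (0, 5): both sides equal 5, so it holds there.

Substituting (1, 1) into the claim:
LHS = √(1² + 1²) = √(2) ≈ 1.414
RHS = 1 + 1 = 2

Since LHS ≠ RHS, this pair disproves the claim, and no lexicographically smaller pair (u ≤ v, non-negative integers) does.

For instance (4, 5) is also a counterexample (LHS = √(41) ≈ 6.403, RHS = 9), but it's lexicographically larger.

Answer: (u, v) = (1, 1)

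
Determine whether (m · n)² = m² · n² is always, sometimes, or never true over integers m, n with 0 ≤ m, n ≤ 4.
The identity holds for every pair in the range. For instance at (m, n) = (1, 2): both sides equal 4.

Answer: Always true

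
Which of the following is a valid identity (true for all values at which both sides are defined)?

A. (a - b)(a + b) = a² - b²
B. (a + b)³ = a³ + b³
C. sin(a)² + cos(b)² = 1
A: holds — e.g. at (1, 4), both sides equal -15.
B: fails at (1, 2) — LHS = 27, RHS = 9.
C: fails at (2, 4) — LHS = cos(4)² + sin(2)² ≈ 1.254, RHS = 1.

Answer: A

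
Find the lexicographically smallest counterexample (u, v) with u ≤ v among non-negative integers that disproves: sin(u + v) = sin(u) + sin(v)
(u, v) = (1, 1)

At (0, 1): both sides equal sin(1) ≈ 0.8415, so it holds there.

Substituting (1, 1) into the claim:
LHS = sin(1 + 1) = sin(2) ≈ 0.9093
RHS = sin(1) + sin(1) = 2·sin(1) ≈ 1.683

Since LHS ≠ RHS, this pair disproves the claim, and no lexicographically smaller pair (u ≤ v, non-negative integers) does.

For instance (3, 4) is also a counterexample (LHS = sin(7) ≈ 0.657, RHS = sin(4) + sin(3) ≈ -0.6157), but it's lexicographically larger.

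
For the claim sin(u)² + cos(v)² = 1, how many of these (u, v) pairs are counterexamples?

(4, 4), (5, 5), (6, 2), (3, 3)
Testing each pair:
(4, 4): LHS = cos(4)² + sin(4)² = 1, RHS = 1 → satisfies claim
(5, 5): LHS = cos(5)² + sin(5)² = 1, RHS = 1 → satisfies claim
(6, 2): LHS = sin(6)² + cos(2)² ≈ 0.2513, RHS = 1 → counterexample
(3, 3): LHS = sin(3)² + cos(3)² = 1, RHS = 1 → satisfies claim

That makes 1 counterexample.

Answer: 1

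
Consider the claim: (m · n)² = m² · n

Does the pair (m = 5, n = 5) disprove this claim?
Yes

Substituting m = 5, n = 5:
LHS = (5 · 5)² = 625
RHS = 5² · 5 = 125

Since LHS ≠ RHS, this pair disproves the claim.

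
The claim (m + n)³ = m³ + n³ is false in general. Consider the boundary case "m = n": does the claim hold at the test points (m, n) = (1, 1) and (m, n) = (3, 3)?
At (1, 1): LHS = 8 ≠ RHS = 2
At (3, 3): LHS = 216 ≠ RHS = 54

Answer: No, fails at both test points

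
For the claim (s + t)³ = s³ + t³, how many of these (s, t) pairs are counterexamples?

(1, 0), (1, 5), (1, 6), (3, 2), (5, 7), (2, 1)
5

Testing each pair:
(1, 0): LHS = 1, RHS = 1 → satisfies claim
(1, 5): LHS = 216, RHS = 126 → counterexample
(1, 6): LHS = 343, RHS = 217 → counterexample
(3, 2): LHS = 125, RHS = 35 → counterexample
(5, 7): LHS = 1728, RHS = 468 → counterexample
(2, 1): LHS = 27, RHS = 9 → counterexample

That makes 5 counterexamples.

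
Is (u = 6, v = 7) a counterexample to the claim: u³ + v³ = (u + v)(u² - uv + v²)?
Substituting u = 6, v = 7:
LHS = 6³ + 7³ = 559
RHS = (6 + 7)(6² - 6·7 + 7²) = 559

The sides agree, so this pair does not disprove the claim.

Answer: No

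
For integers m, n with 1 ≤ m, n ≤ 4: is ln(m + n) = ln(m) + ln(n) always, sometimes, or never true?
It holds at (m, n) = (2, 2) (both sides equal ln(4) ≈ 1.386), but fails at (m, n) = (1, 1) (LHS = ln(2) ≈ 0.6931, RHS = 0).

Answer: Sometimes true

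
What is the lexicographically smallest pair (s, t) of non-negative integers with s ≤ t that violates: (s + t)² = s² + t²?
(s, t) = (1, 1)

At (0, 1): both sides equal 1, so it holds there.

Substituting (1, 1) into the claim:
LHS = (1 + 1)² = 4
RHS = 1² + 1² = 2

Since LHS ≠ RHS, this pair disproves the claim, and no lexicographically smaller pair (s ≤ t, non-negative integers) does.

For instance (3, 4) is also a counterexample (LHS = 49, RHS = 25), but it's lexicographically larger.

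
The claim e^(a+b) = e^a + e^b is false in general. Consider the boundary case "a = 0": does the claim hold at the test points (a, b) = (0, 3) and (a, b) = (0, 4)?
No, fails at both test points

At (0, 3): LHS = e^3 ≈ 20.09 ≠ RHS = 1 + e^3 ≈ 21.09
At (0, 4): LHS = e^4 ≈ 54.6 ≠ RHS = 1 + e^4 ≈ 55.6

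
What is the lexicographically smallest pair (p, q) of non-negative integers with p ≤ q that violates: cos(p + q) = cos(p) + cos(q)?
(p, q) = (0, 0)

Substituting (0, 0) into the claim:
LHS = cos(0 + 0) = 1
RHS = cos(0) + cos(0) = 2

Since LHS ≠ RHS, this pair disproves the claim, and no lexicographically smaller pair (p ≤ q, non-negative integers) does.

For instance (3, 7) is also a counterexample (LHS = cos(10) ≈ -0.8391, RHS = cos(3) + cos(7) ≈ -0.2361), but it's lexicographically larger.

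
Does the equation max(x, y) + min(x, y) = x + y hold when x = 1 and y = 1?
Substituting x = 1, y = 1:

LHS = max(1, 1) + min(1, 1) = 2
RHS = 1 + 1 = 2

LHS = RHS, so the equation holds at this point.

Answer: Holds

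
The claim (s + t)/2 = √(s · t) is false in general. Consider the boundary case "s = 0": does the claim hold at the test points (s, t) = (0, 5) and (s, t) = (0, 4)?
No, fails at both test points

At (0, 5): LHS = 5/2 ≠ RHS = 0
At (0, 4): LHS = 2 ≠ RHS = 0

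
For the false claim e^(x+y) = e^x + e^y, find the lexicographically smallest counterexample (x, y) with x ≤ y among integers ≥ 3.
(x, y) = (3, 3)

Substituting (3, 3) into the claim:
LHS = e^(3+3) = e^6 ≈ 403.4
RHS = e^3 + e^3 = 2·e^3 ≈ 40.17

Since LHS ≠ RHS, this pair disproves the claim, and no lexicographically smaller pair (x ≤ y, integers ≥ 3) does.

For instance (3, 7) is also a counterexample (LHS = e^10 ≈ 22026.5, RHS = e^3 + e^7 ≈ 1117), but it's lexicographically larger.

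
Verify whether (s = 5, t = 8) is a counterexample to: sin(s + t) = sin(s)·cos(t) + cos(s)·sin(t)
Substituting s = 5, t = 8:
LHS = sin(5 + 8) = sin(13) ≈ 0.4202
RHS = sin(5)·cos(8) + cos(5)·sin(8) = sin(5)·cos(8) + sin(8)·cos(5) ≈ 0.4202

The sides agree, so this pair does not disprove the claim.

Answer: No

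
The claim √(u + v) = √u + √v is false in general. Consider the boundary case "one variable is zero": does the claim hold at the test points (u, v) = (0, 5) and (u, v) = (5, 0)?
At (0, 5): LHS = √(5) ≈ 2.236, RHS = √(5) ≈ 2.236 → equal
At (5, 0): LHS = √(5) ≈ 2.236, RHS = √(5) ≈ 2.236 → equal

So the claim does hold at both of these boundary points, even though it is not an identity.

Answer: Yes, holds at both test points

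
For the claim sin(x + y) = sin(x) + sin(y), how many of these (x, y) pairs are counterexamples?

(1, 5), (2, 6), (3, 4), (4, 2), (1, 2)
Testing each pair:
(1, 5): LHS = sin(6) ≈ -0.2794, RHS = sin(5) + sin(1) ≈ -0.1175 → counterexample
(2, 6): LHS = sin(8) ≈ 0.9894, RHS = sin(6) + sin(2) ≈ 0.6299 → counterexample
(3, 4): LHS = sin(7) ≈ 0.657, RHS = sin(4) + sin(3) ≈ -0.6157 → counterexample
(4, 2): LHS = sin(6) ≈ -0.2794, RHS = sin(4) + sin(2) ≈ 0.1525 → counterexample
(1, 2): LHS = sin(3) ≈ 0.1411, RHS = sin(1) + sin(2) ≈ 1.751 → counterexample

That makes 5 counterexamples.

Answer: 5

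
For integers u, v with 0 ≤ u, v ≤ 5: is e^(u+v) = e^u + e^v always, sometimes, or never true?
Never true

The claim fails for every pair in the range. For instance at (u, v) = (5, 1): LHS = e^6 ≈ 403.4, RHS = e + e^5 ≈ 151.1.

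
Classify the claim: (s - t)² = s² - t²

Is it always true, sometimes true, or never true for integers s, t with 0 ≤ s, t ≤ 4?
Sometimes true

It holds at (s, t) = (0, 0) (both sides equal 0), but fails at (s, t) = (0, 2) (LHS = 4, RHS = -4).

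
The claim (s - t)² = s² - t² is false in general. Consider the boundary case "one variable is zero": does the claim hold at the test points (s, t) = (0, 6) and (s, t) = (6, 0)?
Only at (6, 0)

At (0, 6): LHS = 36 ≠ RHS = -36
At (6, 0): LHS = 36, RHS = 36 → equal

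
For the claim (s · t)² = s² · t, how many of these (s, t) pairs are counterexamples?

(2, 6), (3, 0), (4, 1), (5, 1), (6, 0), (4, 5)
2

Testing each pair:
(2, 6): LHS = 144, RHS = 24 → counterexample
(3, 0): LHS = 0, RHS = 0 → satisfies claim
(4, 1): LHS = 16, RHS = 16 → satisfies claim
(5, 1): LHS = 25, RHS = 25 → satisfies claim
(6, 0): LHS = 0, RHS = 0 → satisfies claim
(4, 5): LHS = 400, RHS = 80 → counterexample

That makes 2 counterexamples.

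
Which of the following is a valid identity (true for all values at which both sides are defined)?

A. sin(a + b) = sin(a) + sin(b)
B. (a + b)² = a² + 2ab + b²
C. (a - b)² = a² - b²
B

A: fails at (4, 4) — LHS = sin(8) ≈ 0.9894, RHS = 2·sin(4) ≈ -1.514.
B: holds — e.g. at (1, 3), both sides equal 16.
C: fails at (6, 7) — LHS = 1, RHS = -13.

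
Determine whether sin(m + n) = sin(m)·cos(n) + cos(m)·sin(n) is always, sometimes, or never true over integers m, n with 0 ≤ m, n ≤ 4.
Always true

The identity holds for every pair in the range. For instance at (m, n) = (1, 4): both sides equal sin(5) ≈ -0.9589.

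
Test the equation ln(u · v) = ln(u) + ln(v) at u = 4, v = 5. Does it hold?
Holds

Substituting u = 4, v = 5:

LHS = ln(4 · 5) = ln(20) ≈ 2.996
RHS = ln(4) + ln(5) ≈ 2.996

LHS = RHS, so the equation holds at this point.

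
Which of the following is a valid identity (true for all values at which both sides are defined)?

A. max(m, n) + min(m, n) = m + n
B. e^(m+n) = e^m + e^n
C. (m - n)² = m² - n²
A

A: holds — e.g. at (0, 1), both sides equal 1.
B: fails at (1, 4) — LHS = e^5 ≈ 148.4, RHS = e + e^4 ≈ 57.32.
C: fails at (2, 4) — LHS = 4, RHS = -12.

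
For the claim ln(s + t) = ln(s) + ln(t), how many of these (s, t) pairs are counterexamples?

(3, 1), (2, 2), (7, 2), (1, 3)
3

Testing each pair:
(3, 1): LHS = ln(4) ≈ 1.386, RHS = ln(3) ≈ 1.099 → counterexample
(2, 2): LHS = ln(4) ≈ 1.386, RHS = 2·ln(2) ≈ 1.386 → satisfies claim
(7, 2): LHS = ln(9) ≈ 2.197, RHS = ln(2) + ln(7) ≈ 2.639 → counterexample
(1, 3): LHS = ln(4) ≈ 1.386, RHS = ln(3) ≈ 1.099 → counterexample

That makes 3 counterexamples.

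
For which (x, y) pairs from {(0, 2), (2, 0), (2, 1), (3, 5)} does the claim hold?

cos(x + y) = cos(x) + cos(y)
None

Testing each pair:
(0, 2): LHS = cos(2) ≈ -0.4161, RHS = cos(2) + 1 ≈ 0.5839 → fails
(2, 0): LHS = cos(2) ≈ -0.4161, RHS = cos(2) + 1 ≈ 0.5839 → fails
(2, 1): LHS = cos(3) ≈ -0.99, RHS = cos(2) + cos(1) ≈ 0.1242 → fails
(3, 5): LHS = cos(8) ≈ -0.1455, RHS = cos(3) + cos(5) ≈ -0.7063 → fails

No pair satisfies the claim.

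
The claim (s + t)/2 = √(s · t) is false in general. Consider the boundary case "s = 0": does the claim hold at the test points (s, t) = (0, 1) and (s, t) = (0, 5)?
No, fails at both test points

At (0, 1): LHS = 1/2 ≠ RHS = 0
At (0, 5): LHS = 5/2 ≠ RHS = 0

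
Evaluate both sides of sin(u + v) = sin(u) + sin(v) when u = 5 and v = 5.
LHS = sin(5 + 5) = sin(10) ≈ -0.544
RHS = sin(5) + sin(5) = 2·sin(5) ≈ -1.918

LHS ≠ RHS (they differ by about 1.374), so the equation does not hold here.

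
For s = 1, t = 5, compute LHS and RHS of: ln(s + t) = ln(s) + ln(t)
LHS = ln(1 + 5) = ln(6) ≈ 1.792
RHS = ln(1) + ln(5) = ln(5) ≈ 1.609

LHS ≠ RHS (they differ by about 0.1823), so the equation does not hold here.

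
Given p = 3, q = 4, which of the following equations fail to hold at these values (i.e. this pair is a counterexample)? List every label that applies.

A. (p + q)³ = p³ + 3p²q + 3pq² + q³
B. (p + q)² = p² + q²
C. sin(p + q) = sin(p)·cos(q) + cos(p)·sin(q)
Evaluating each claim at the given values:
A. LHS = 343, RHS = 343 → holds here (LHS = RHS)
B. LHS = 49, RHS = 25 → fails here (LHS ≠ RHS)
C. LHS = sin(7) ≈ 0.657, RHS = sin(3)·cos(4) + sin(4)·cos(3) ≈ 0.657 → holds here (LHS = RHS)

Answer: B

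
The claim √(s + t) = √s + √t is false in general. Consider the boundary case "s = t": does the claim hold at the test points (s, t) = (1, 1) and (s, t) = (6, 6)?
No, fails at both test points

At (1, 1): LHS = √(2) ≈ 1.414 ≠ RHS = 2
At (6, 6): LHS = 2·√(3) ≈ 3.464 ≠ RHS = 2·√(6) ≈ 4.899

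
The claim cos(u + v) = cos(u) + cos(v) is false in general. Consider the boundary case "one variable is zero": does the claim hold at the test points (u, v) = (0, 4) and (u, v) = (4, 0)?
No, fails at both test points

At (0, 4): LHS = cos(4) ≈ -0.6536 ≠ RHS = cos(4) + 1 ≈ 0.3464
At (4, 0): LHS = cos(4) ≈ -0.6536 ≠ RHS = cos(4) + 1 ≈ 0.3464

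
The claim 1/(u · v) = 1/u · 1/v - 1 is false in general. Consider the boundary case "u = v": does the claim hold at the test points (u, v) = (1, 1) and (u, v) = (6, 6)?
At (1, 1): LHS = 1 ≠ RHS = 0
At (6, 6): LHS = 1/36 ≠ RHS = -35/36

Answer: No, fails at both test points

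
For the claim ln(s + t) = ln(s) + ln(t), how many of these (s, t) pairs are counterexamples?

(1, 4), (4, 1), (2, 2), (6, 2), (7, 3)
4

Testing each pair:
(1, 4): LHS = ln(5) ≈ 1.609, RHS = ln(4) ≈ 1.386 → counterexample
(4, 1): LHS = ln(5) ≈ 1.609, RHS = ln(4) ≈ 1.386 → counterexample
(2, 2): LHS = ln(4) ≈ 1.386, RHS = 2·ln(2) ≈ 1.386 → satisfies claim
(6, 2): LHS = ln(8) ≈ 2.079, RHS = ln(2) + ln(6) ≈ 2.485 → counterexample
(7, 3): LHS = ln(10) ≈ 2.303, RHS = ln(3) + ln(7) ≈ 3.045 → counterexample

That makes 4 counterexamples.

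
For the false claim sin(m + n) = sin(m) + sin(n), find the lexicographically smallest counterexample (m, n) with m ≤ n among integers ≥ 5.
(m, n) = (5, 5)

Substituting (5, 5) into the claim:
LHS = sin(5 + 5) = sin(10) ≈ -0.544
RHS = sin(5) + sin(5) = 2·sin(5) ≈ -1.918

Since LHS ≠ RHS, this pair disproves the claim, and no lexicographically smaller pair (m ≤ n, integers ≥ 5) does.

For instance (7, 11) is also a counterexample (LHS = sin(18) ≈ -0.751, RHS = sin(11) + sin(7) ≈ -0.343), but it's lexicographically larger.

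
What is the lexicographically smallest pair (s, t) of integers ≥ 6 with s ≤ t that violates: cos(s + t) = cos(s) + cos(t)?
Substituting (6, 6) into the claim:
LHS = cos(6 + 6) = cos(12) ≈ 0.8439
RHS = cos(6) + cos(6) = 2·cos(6) ≈ 1.92

Since LHS ≠ RHS, this pair disproves the claim, and no lexicographically smaller pair (s ≤ t, integers ≥ 6) does.

For instance (10, 13) is also a counterexample (LHS = cos(23) ≈ -0.5328, RHS = cos(10) + cos(13) ≈ 0.06838), but it's lexicographically larger.

Answer: (s, t) = (6, 6)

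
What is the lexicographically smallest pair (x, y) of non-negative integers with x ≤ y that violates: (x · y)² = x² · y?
(x, y) = (1, 2)

At (0, 2): both sides equal 0, so it holds there.
At (0, 5): both sides equal 0, so it holds there.

Substituting (1, 2) into the claim:
LHS = (1 · 2)² = 4
RHS = 1² · 2 = 2

Since LHS ≠ RHS, this pair disproves the claim, and no lexicographically smaller pair (x ≤ y, non-negative integers) does.

For instance (2, 5) is also a counterexample (LHS = 100, RHS = 20), but it's lexicographically larger.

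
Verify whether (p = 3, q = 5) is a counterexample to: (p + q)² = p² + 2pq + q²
Substituting p = 3, q = 5:
LHS = (3 + 5)² = 64
RHS = 3² + 2·3·5 + 5² = 64

The sides agree, so this pair does not disprove the claim.

Answer: No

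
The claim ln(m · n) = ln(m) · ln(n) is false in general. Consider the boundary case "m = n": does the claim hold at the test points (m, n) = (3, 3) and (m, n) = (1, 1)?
At (3, 3): LHS = ln(9) ≈ 2.197 ≠ RHS = ln(3)² ≈ 1.207
At (1, 1): LHS = 0, RHS = 0 → equal

Answer: Only at (1, 1)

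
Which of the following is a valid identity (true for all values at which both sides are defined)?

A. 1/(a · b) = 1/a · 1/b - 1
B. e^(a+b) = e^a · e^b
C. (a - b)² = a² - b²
A: fails at (2, 4) — LHS = 1/8, RHS = -7/8.
B: holds — e.g. at (3, 3), both sides equal e^6 ≈ 403.4.
C: fails at (6, 7) — LHS = 1, RHS = -13.

Answer: B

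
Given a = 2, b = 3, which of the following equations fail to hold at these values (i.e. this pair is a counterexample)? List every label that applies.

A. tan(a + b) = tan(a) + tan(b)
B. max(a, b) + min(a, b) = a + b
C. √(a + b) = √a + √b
Evaluating each claim at the given values:
A. LHS = tan(5) ≈ -3.381, RHS = tan(2) + tan(3) ≈ -2.328 → fails here (LHS ≠ RHS)
B. LHS = 5, RHS = 5 → holds here (LHS = RHS)
C. LHS = √(5) ≈ 2.236, RHS = √(2) + √(3) ≈ 3.146 → fails here (LHS ≠ RHS)

Answer: A, C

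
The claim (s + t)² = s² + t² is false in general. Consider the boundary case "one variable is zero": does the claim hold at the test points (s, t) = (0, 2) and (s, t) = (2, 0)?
At (0, 2): LHS = 4, RHS = 4 → equal
At (2, 0): LHS = 4, RHS = 4 → equal

So the claim does hold at both of these boundary points, even though it is not an identity.

Answer: Yes, holds at both test points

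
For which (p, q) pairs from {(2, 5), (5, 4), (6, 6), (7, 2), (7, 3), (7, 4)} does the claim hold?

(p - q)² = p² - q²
(6, 6)

Testing each pair:
(2, 5): LHS = 9, RHS = -21 → fails
(5, 4): LHS = 1, RHS = 9 → fails
(6, 6): LHS = 0, RHS = 0 → holds
(7, 2): LHS = 25, RHS = 45 → fails
(7, 3): LHS = 16, RHS = 40 → fails
(7, 4): LHS = 9, RHS = 33 → fails

1 of 6 pairs satisfies the claim.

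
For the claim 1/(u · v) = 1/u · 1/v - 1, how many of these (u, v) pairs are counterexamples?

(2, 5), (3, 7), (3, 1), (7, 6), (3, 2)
5

Testing each pair:
(2, 5): LHS = 1/10, RHS = -9/10 → counterexample
(3, 7): LHS = 1/21, RHS = -20/21 → counterexample
(3, 1): LHS = 1/3, RHS = -2/3 → counterexample
(7, 6): LHS = 1/42, RHS = -41/42 → counterexample
(3, 2): LHS = 1/6, RHS = -5/6 → counterexample

That makes 5 counterexamples.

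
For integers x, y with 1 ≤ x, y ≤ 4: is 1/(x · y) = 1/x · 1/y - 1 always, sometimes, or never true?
The claim fails for every pair in the range. For instance at (x, y) = (3, 1): LHS = 1/3, RHS = -2/3.

Answer: Never true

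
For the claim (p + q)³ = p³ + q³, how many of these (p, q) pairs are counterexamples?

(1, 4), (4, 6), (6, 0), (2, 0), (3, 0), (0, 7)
Testing each pair:
(1, 4): LHS = 125, RHS = 65 → counterexample
(4, 6): LHS = 1000, RHS = 280 → counterexample
(6, 0): LHS = 216, RHS = 216 → satisfies claim
(2, 0): LHS = 8, RHS = 8 → satisfies claim
(3, 0): LHS = 27, RHS = 27 → satisfies claim
(0, 7): LHS = 343, RHS = 343 → satisfies claim

That makes 2 counterexamples.

Answer: 2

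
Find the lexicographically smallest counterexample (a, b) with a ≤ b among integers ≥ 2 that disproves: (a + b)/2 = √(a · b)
Substituting (2, 3) into the claim:
LHS = (2 + 3)/2 = 5/2
RHS = √(2 · 3) = √(6) ≈ 2.449

Since LHS ≠ RHS, this pair disproves the claim, and no lexicographically smaller pair (a ≤ b, integers ≥ 2) does.

For instance (3, 8) is also a counterexample (LHS = 11/2, RHS = 2·√(6) ≈ 4.899), but it's lexicographically larger.

Answer: (a, b) = (2, 3)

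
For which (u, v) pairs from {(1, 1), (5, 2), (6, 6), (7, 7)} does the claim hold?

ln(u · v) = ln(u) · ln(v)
(1, 1)

Testing each pair:
(1, 1): LHS = 0, RHS = 0 → holds
(5, 2): LHS = ln(10) ≈ 2.303, RHS = ln(2)·ln(5) ≈ 1.116 → fails
(6, 6): LHS = ln(36) ≈ 3.584, RHS = ln(6)² ≈ 3.21 → fails
(7, 7): LHS = ln(49) ≈ 3.892, RHS = ln(7)² ≈ 3.787 → fails

1 of 4 pairs satisfies the claim.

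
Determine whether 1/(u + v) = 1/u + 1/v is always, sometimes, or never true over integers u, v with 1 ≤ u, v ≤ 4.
Never true

The claim fails for every pair in the range. For instance at (u, v) = (4, 3): LHS = 1/7, RHS = 7/12.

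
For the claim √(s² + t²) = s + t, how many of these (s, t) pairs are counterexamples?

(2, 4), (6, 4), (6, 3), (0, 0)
Testing each pair:
(2, 4): LHS = 2·√(5) ≈ 4.472, RHS = 6 → counterexample
(6, 4): LHS = 2·√(13) ≈ 7.211, RHS = 10 → counterexample
(6, 3): LHS = 3·√(5) ≈ 6.708, RHS = 9 → counterexample
(0, 0): LHS = 0, RHS = 0 → satisfies claim

That makes 3 counterexamples.

Answer: 3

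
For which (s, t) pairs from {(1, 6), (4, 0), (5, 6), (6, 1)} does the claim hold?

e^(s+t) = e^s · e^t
All pairs

Testing each pair:
(1, 6): LHS = e^7 ≈ 1097, RHS = e^7 ≈ 1097 → holds
(4, 0): LHS = e^4 ≈ 54.6, RHS = e^4 ≈ 54.6 → holds
(5, 6): LHS = e^11 ≈ 59874.1, RHS = e^11 ≈ 59874.1 → holds
(6, 1): LHS = e^7 ≈ 1097, RHS = e^7 ≈ 1097 → holds

Every pair satisfies the claim.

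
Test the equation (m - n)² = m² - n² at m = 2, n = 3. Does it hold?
Substituting m = 2, n = 3:

LHS = (2 - 3)² = 1
RHS = 2² - 3² = -5

LHS ≠ RHS, so the equation does not hold at this point.

Answer: Fails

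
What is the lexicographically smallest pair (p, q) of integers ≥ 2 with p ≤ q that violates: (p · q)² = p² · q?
(p, q) = (2, 2)

Substituting (2, 2) into the claim:
LHS = (2 · 2)² = 16
RHS = 2² · 2 = 8

Since LHS ≠ RHS, this pair disproves the claim, and no lexicographically smaller pair (p ≤ q, integers ≥ 2) does.

For instance (4, 6) is also a counterexample (LHS = 576, RHS = 96), but it's lexicographically larger.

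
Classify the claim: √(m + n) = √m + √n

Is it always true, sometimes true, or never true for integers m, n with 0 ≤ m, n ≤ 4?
It holds at (m, n) = (3, 0) (both sides equal √(3) ≈ 1.732), but fails at (m, n) = (1, 2) (LHS = √(3) ≈ 1.732, RHS = 1 + √(2) ≈ 2.414).

Answer: Sometimes true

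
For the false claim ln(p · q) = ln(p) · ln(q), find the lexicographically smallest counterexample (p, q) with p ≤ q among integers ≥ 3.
(p, q) = (3, 3)

Substituting (3, 3) into the claim:
LHS = ln(3 · 3) = ln(9) ≈ 2.197
RHS = ln(3) · ln(3) = ln(3)² ≈ 1.207

Since LHS ≠ RHS, this pair disproves the claim, and no lexicographically smaller pair (p ≤ q, integers ≥ 3) does.

For instance (10, 10) is also a counterexample (LHS = ln(100) ≈ 4.605, RHS = ln(10)² ≈ 5.302), but it's lexicographically larger.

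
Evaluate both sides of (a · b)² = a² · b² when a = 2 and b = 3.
LHS = (2 · 3)² = 36
RHS = 2² · 3² = 36

LHS = RHS: the two sides agree.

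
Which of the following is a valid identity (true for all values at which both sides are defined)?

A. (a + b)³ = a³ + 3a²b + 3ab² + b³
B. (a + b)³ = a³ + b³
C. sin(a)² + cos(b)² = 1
A: holds — e.g. at (2, 7), both sides equal 729.
B: fails at (3, 5) — LHS = 512, RHS = 152.
C: fails at (2, 5) — LHS = cos(5)² + sin(2)² ≈ 0.9073, RHS = 1.

Answer: A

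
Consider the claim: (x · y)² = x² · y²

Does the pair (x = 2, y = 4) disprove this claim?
Substituting x = 2, y = 4:
LHS = (2 · 4)² = 64
RHS = 2² · 4² = 64

The sides agree, so this pair does not disprove the claim.

Answer: No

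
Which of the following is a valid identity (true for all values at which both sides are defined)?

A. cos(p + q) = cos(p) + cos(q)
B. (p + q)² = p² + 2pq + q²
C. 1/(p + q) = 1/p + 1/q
A: fails at (1, 1) — LHS = cos(2) ≈ -0.4161, RHS = 2·cos(1) ≈ 1.081.
B: holds — e.g. at (2, 7), both sides equal 81.
C: fails at (3, 4) — LHS = 1/7, RHS = 7/12.

Answer: B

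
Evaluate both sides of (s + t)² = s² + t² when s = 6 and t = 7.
LHS = (6 + 7)² = 169
RHS = 6² + 7² = 85

LHS ≠ RHS, so the equation does not hold here.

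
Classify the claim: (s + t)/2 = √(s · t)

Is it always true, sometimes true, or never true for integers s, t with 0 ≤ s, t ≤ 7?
It holds at (s, t) = (3, 3) (both sides equal 3), but fails at (s, t) = (0, 5) (LHS = 5/2, RHS = 0).

Answer: Sometimes true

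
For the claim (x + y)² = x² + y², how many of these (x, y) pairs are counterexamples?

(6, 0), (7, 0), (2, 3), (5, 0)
1

Testing each pair:
(6, 0): LHS = 36, RHS = 36 → satisfies claim
(7, 0): LHS = 49, RHS = 49 → satisfies claim
(2, 3): LHS = 25, RHS = 13 → counterexample
(5, 0): LHS = 25, RHS = 25 → satisfies claim

That makes 1 counterexample.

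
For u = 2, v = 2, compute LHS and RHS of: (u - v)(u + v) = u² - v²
LHS = (2 - 2)(2 + 2) = 0
RHS = 2² - 2² = 0

LHS = RHS: the two sides agree.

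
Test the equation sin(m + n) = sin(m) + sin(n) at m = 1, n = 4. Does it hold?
Substituting m = 1, n = 4:

LHS = sin(1 + 4) = sin(5) ≈ -0.9589
RHS = sin(1) + sin(4) ≈ 0.08467

LHS ≠ RHS, so the equation does not hold at this point.

Answer: Fails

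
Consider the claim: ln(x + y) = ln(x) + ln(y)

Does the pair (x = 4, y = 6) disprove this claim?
Yes

Substituting x = 4, y = 6:
LHS = ln(4 + 6) = ln(10) ≈ 2.303
RHS = ln(4) + ln(6) ≈ 3.178

Since LHS ≠ RHS, this pair disproves the claim.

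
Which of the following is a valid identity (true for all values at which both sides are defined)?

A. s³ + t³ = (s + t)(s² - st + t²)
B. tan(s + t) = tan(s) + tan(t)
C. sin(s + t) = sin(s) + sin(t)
A

A: holds — e.g. at (4, 5), both sides equal 189.
B: fails at (2, 3) — LHS = tan(5) ≈ -3.381, RHS = tan(2) + tan(3) ≈ -2.328.
C: fails at (2, 5) — LHS = sin(7) ≈ 0.657, RHS = sin(5) + sin(2) ≈ -0.04963.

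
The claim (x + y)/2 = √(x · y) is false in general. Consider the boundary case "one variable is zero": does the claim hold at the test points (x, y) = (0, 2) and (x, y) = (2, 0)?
No, fails at both test points

At (0, 2): LHS = 1 ≠ RHS = 0
At (2, 0): LHS = 1 ≠ RHS = 0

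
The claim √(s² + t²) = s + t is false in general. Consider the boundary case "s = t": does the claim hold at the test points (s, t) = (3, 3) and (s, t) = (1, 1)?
At (3, 3): LHS = 3·√(2) ≈ 4.243 ≠ RHS = 6
At (1, 1): LHS = √(2) ≈ 1.414 ≠ RHS = 2

Answer: No, fails at both test points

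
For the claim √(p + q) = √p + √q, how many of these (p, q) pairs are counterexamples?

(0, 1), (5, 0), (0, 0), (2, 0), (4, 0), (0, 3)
0

Testing each pair:
(0, 1): LHS = 1, RHS = 1 → satisfies claim
(5, 0): LHS = √(5) ≈ 2.236, RHS = √(5) ≈ 2.236 → satisfies claim
(0, 0): LHS = 0, RHS = 0 → satisfies claim
(2, 0): LHS = √(2) ≈ 1.414, RHS = √(2) ≈ 1.414 → satisfies claim
(4, 0): LHS = 2, RHS = 2 → satisfies claim
(0, 3): LHS = √(3) ≈ 1.732, RHS = √(3) ≈ 1.732 → satisfies claim

That makes 0 counterexamples.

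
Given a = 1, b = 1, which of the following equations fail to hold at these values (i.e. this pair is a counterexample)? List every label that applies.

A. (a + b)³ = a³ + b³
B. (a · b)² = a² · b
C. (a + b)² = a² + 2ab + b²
Evaluating each claim at the given values:
A. LHS = 8, RHS = 2 → fails here (LHS ≠ RHS)
B. LHS = 1, RHS = 1 → holds here (LHS = RHS)
C. LHS = 4, RHS = 4 → holds here (LHS = RHS)

Answer: A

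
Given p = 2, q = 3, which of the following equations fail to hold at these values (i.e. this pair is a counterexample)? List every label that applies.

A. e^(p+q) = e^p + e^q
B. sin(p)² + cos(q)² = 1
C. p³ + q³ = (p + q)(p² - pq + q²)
Evaluating each claim at the given values:
A. LHS = e^5 ≈ 148.4, RHS = e^2 + e^3 ≈ 27.47 → fails here (LHS ≠ RHS)
B. LHS = sin(2)² + cos(3)² ≈ 1.807, RHS = 1 → fails here (LHS ≠ RHS)
C. LHS = 35, RHS = 35 → holds here (LHS = RHS)

Answer: A, B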